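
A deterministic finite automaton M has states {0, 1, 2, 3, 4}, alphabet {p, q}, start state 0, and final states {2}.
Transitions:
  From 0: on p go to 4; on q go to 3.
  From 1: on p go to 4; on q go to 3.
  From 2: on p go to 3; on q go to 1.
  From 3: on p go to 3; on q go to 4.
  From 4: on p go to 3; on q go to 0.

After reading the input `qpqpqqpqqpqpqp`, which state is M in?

0 --q--> 3
3 --p--> 3
3 --q--> 4
4 --p--> 3
3 --q--> 4
4 --q--> 0
0 --p--> 4
4 --q--> 0
0 --q--> 3
3 --p--> 3
3 --q--> 4
4 --p--> 3
3 --q--> 4
4 --p--> 3

3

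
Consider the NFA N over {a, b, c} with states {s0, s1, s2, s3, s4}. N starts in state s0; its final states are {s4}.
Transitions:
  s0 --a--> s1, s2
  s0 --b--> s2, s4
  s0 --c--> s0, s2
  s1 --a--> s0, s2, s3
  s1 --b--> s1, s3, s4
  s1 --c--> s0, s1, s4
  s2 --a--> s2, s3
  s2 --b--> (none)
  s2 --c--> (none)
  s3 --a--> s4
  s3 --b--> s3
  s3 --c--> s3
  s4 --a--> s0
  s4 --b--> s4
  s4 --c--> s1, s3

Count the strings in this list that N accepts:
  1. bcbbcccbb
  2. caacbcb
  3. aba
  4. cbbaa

bcbbcccbb: accepted
caacbcb: accepted
aba: accepted
cbbaa: rejected

3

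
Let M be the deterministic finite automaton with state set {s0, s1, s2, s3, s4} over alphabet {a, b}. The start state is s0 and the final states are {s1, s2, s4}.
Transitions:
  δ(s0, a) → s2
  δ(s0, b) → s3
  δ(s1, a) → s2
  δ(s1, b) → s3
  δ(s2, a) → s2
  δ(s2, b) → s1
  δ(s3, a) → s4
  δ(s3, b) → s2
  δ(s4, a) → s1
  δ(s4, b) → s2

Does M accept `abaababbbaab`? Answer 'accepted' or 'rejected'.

accepted

s0 --a--> s2
s2 --b--> s1
s1 --a--> s2
s2 --a--> s2
s2 --b--> s1
s1 --a--> s2
s2 --b--> s1
s1 --b--> s3
s3 --b--> s2
s2 --a--> s2
s2 --a--> s2
s2 --b--> s1
End in state s1, which is an accepting state.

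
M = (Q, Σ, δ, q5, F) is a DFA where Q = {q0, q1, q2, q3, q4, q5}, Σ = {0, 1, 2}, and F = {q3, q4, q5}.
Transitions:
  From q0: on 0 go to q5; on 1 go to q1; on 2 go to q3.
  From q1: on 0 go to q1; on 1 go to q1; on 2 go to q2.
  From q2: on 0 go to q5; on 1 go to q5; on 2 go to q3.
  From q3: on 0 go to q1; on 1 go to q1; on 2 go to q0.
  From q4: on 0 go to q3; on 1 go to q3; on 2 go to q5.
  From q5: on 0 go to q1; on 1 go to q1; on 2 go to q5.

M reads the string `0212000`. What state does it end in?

q1

q5 --0--> q1
q1 --2--> q2
q2 --1--> q5
q5 --2--> q5
q5 --0--> q1
q1 --0--> q1
q1 --0--> q1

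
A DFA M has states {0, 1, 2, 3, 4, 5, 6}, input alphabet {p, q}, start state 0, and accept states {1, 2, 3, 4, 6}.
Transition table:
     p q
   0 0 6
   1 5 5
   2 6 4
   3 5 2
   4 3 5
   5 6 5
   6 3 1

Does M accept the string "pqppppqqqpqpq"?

0 --p--> 0
0 --q--> 6
6 --p--> 3
3 --p--> 5
5 --p--> 6
6 --p--> 3
3 --q--> 2
2 --q--> 4
4 --q--> 5
5 --p--> 6
6 --q--> 1
1 --p--> 5
5 --q--> 5
End in state 5, which is not an accepting state.

rejected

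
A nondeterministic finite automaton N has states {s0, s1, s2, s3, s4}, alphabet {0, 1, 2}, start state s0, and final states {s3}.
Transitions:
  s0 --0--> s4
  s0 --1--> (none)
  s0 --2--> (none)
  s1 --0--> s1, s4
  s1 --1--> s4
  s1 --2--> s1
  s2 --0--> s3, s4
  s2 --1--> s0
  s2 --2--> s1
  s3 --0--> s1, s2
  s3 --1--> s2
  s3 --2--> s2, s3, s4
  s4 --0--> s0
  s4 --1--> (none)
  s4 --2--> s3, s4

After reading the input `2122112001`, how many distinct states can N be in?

Start: {s0}
read 2: {}
The reachable set is empty and stays empty for the remaining 9 symbols.
Final reachable set {} has 0 states.

0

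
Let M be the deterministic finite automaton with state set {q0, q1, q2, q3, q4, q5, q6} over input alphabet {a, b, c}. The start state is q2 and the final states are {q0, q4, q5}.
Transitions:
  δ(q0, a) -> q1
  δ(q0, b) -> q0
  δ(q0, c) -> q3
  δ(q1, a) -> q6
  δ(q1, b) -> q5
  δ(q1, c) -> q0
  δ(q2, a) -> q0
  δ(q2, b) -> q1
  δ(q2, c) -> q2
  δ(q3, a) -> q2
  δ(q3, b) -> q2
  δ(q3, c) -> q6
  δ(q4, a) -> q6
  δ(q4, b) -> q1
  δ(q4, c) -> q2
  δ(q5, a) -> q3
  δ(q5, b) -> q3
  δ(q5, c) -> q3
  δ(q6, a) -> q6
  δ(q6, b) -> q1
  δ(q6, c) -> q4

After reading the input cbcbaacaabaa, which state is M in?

q6

q2 --c--> q2
q2 --b--> q1
q1 --c--> q0
q0 --b--> q0
q0 --a--> q1
q1 --a--> q6
q6 --c--> q4
q4 --a--> q6
q6 --a--> q6
q6 --b--> q1
q1 --a--> q6
q6 --a--> q6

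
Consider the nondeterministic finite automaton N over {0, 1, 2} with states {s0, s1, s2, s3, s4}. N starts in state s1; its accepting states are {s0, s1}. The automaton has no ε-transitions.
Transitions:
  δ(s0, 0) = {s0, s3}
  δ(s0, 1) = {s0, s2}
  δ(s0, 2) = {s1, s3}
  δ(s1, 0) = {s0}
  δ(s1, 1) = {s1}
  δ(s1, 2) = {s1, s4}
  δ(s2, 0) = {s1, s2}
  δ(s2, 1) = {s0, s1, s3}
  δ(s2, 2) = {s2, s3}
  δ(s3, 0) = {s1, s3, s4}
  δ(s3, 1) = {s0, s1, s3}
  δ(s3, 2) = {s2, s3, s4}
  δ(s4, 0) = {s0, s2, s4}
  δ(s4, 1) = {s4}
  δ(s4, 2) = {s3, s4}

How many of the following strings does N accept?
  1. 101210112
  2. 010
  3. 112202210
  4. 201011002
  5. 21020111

5

101210112: accepted
010: accepted
112202210: accepted
201011002: accepted
21020111: accepted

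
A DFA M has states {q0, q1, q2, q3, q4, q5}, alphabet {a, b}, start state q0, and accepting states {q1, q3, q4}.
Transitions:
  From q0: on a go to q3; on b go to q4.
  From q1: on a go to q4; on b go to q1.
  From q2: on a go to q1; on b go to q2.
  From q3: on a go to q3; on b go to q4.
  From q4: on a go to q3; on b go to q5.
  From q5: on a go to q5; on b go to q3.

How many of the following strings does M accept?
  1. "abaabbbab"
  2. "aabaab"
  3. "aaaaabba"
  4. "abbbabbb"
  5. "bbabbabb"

3

"abaabbbab": accepted
"aabaab": accepted
"aaaaabba": rejected
"abbbabbb": accepted
"bbabbabb": rejected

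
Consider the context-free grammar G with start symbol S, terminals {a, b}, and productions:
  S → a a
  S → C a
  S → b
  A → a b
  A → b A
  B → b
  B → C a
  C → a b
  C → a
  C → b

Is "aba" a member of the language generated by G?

yes

S ⇒ Ca ⇒ aba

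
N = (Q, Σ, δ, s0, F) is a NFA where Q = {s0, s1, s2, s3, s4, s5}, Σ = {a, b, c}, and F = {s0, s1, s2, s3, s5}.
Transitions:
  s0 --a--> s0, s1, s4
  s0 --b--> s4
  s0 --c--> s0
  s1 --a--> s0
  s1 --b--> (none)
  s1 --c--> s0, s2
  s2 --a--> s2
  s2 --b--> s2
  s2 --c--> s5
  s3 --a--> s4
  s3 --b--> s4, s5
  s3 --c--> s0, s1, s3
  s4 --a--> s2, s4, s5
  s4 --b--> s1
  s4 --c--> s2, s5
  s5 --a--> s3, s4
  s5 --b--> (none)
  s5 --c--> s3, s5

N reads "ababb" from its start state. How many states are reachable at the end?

Start: {s0}
read a: {s0, s1, s4}
read b: {s1, s4}
read a: {s0, s2, s4, s5}
read b: {s1, s2, s4}
read b: {s1, s2}
Final reachable set {s1, s2} has 2 states.

2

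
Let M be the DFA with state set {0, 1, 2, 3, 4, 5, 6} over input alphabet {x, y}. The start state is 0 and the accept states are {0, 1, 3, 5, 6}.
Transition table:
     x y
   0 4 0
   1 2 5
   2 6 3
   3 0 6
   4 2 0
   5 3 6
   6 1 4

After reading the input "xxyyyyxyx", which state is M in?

4

0 --x--> 4
4 --x--> 2
2 --y--> 3
3 --y--> 6
6 --y--> 4
4 --y--> 0
0 --x--> 4
4 --y--> 0
0 --x--> 4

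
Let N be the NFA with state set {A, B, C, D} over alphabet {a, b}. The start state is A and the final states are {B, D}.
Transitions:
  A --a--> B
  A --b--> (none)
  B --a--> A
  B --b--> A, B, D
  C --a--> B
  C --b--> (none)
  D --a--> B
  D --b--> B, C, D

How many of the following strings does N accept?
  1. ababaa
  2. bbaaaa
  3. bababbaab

ababaa: accepted
bbaaaa: rejected
bababbaab: rejected

1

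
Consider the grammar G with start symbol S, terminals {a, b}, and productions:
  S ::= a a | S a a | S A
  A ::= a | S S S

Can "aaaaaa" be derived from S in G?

yes

S ⇒ Saa ⇒ Saaaa ⇒ aaaaaa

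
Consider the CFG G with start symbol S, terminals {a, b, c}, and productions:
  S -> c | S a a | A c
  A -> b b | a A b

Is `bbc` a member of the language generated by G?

S ⇒ Ac ⇒ bbc

yes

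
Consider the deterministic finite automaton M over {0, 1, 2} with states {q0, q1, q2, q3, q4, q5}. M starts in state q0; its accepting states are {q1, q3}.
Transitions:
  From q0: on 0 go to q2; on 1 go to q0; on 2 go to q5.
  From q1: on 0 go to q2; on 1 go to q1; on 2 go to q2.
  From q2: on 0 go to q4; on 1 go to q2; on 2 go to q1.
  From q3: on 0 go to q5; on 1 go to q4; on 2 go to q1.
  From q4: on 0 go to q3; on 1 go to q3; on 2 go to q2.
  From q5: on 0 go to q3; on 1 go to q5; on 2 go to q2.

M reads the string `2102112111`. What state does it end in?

q0 --2--> q5
q5 --1--> q5
q5 --0--> q3
q3 --2--> q1
q1 --1--> q1
q1 --1--> q1
q1 --2--> q2
q2 --1--> q2
q2 --1--> q2
q2 --1--> q2

q2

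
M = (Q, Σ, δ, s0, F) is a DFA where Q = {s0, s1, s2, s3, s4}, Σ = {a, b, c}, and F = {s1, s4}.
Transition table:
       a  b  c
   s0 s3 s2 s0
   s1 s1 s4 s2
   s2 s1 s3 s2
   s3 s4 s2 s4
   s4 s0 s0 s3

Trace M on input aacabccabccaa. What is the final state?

s0 --a--> s3
s3 --a--> s4
s4 --c--> s3
s3 --a--> s4
s4 --b--> s0
s0 --c--> s0
s0 --c--> s0
s0 --a--> s3
s3 --b--> s2
s2 --c--> s2
s2 --c--> s2
s2 --a--> s1
s1 --a--> s1

s1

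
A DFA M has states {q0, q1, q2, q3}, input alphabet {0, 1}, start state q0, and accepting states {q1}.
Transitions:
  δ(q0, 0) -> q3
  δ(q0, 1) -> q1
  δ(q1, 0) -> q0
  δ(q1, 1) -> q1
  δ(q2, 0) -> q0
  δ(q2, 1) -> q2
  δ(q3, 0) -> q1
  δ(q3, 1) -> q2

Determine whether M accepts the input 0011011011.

q0 --0--> q3
q3 --0--> q1
q1 --1--> q1
q1 --1--> q1
q1 --0--> q0
q0 --1--> q1
q1 --1--> q1
q1 --0--> q0
q0 --1--> q1
q1 --1--> q1
End in state q1, which is an accepting state.

accepted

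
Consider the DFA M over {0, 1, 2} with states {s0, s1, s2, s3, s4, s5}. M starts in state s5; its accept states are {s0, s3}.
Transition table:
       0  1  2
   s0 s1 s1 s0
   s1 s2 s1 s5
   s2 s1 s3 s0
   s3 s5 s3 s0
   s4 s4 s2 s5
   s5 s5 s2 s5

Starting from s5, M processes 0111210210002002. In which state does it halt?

s0

s5 --0--> s5
s5 --1--> s2
s2 --1--> s3
s3 --1--> s3
s3 --2--> s0
s0 --1--> s1
s1 --0--> s2
s2 --2--> s0
s0 --1--> s1
s1 --0--> s2
s2 --0--> s1
s1 --0--> s2
s2 --2--> s0
s0 --0--> s1
s1 --0--> s2
s2 --2--> s0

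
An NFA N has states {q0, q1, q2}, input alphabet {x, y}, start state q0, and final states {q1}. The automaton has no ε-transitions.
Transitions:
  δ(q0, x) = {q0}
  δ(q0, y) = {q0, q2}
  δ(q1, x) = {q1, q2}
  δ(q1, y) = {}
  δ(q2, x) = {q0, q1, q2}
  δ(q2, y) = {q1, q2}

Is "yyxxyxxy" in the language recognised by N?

Start: {q0}
read y: {q0, q2}
read y: {q0, q1, q2}
read x: {q0, q1, q2}
read x: {q0, q1, q2}
read y: {q0, q1, q2}
read x: {q0, q1, q2}
read x: {q0, q1, q2}
read y: {q0, q1, q2}
Reachable ∩ accepting = {q1} — nonempty.

accepted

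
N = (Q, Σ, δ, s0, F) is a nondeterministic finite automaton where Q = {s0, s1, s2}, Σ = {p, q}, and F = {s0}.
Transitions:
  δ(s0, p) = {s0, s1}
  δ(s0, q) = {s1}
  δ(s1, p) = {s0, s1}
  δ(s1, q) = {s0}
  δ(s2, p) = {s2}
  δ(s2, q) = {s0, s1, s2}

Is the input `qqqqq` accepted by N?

rejected

Start: {s0}
read q: {s1}
read q: {s0}
read q: {s1}
read q: {s0}
read q: {s1}
Reachable ∩ accepting = {} — empty.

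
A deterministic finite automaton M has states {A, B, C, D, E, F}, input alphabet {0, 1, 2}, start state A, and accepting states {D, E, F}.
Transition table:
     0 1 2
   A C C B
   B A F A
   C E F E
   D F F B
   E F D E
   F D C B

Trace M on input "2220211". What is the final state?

A --2--> B
B --2--> A
A --2--> B
B --0--> A
A --2--> B
B --1--> F
F --1--> C

C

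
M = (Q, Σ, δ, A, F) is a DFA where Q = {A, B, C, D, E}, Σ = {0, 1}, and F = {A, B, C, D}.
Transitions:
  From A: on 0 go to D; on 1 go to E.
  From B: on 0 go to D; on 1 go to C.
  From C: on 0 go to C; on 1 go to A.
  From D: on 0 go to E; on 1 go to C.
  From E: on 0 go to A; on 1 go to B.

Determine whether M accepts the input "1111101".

rejected

A --1--> E
E --1--> B
B --1--> C
C --1--> A
A --1--> E
E --0--> A
A --1--> E
End in state E, which is not an accepting state.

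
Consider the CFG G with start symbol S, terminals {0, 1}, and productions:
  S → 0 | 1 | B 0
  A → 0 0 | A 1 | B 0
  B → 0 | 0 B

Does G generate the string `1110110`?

no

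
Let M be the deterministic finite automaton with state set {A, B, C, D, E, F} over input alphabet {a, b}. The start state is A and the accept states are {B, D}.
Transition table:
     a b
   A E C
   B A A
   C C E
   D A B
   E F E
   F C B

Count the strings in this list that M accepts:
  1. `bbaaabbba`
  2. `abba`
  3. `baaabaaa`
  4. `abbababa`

`bbaaabbba`: rejected
`abba`: rejected
`baaabaaa`: rejected
`abbababa`: rejected

0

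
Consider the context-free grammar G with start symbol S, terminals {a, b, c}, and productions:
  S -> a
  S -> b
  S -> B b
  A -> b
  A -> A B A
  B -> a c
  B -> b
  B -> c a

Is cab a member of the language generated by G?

S ⇒ Bb ⇒ cab

yes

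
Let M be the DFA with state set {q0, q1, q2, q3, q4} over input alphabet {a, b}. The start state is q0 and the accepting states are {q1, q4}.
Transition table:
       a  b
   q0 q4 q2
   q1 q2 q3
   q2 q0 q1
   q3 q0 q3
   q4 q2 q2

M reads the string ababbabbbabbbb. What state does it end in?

q3

q0 --a--> q4
q4 --b--> q2
q2 --a--> q0
q0 --b--> q2
q2 --b--> q1
q1 --a--> q2
q2 --b--> q1
q1 --b--> q3
q3 --b--> q3
q3 --a--> q0
q0 --b--> q2
q2 --b--> q1
q1 --b--> q3
q3 --b--> q3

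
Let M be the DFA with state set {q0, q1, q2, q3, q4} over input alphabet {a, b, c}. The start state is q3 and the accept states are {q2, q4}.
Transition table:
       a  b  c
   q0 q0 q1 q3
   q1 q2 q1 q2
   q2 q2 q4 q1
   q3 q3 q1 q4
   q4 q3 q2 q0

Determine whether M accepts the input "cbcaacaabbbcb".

rejected

q3 --c--> q4
q4 --b--> q2
q2 --c--> q1
q1 --a--> q2
q2 --a--> q2
q2 --c--> q1
q1 --a--> q2
q2 --a--> q2
q2 --b--> q4
q4 --b--> q2
q2 --b--> q4
q4 --c--> q0
q0 --b--> q1
End in state q1, which is not an accepting state.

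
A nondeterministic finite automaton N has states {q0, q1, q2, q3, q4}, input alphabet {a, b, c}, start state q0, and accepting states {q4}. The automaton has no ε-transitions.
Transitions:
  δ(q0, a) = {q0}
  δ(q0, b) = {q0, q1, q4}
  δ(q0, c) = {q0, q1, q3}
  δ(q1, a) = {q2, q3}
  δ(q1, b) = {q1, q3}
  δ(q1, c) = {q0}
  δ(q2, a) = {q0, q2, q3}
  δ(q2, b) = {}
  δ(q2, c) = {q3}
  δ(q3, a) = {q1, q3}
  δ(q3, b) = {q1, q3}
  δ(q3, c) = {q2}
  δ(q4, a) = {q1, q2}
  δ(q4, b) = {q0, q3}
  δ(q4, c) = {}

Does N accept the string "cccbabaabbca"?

rejected

Start: {q0}
read c: {q0, q1, q3}
read c: {q0, q1, q2, q3}
read c: {q0, q1, q2, q3}
read b: {q0, q1, q3, q4}
read a: {q0, q1, q2, q3}
read b: {q0, q1, q3, q4}
read a: {q0, q1, q2, q3}
read a: {q0, q1, q2, q3}
read b: {q0, q1, q3, q4}
read b: {q0, q1, q3, q4}
read c: {q0, q1, q2, q3}
read a: {q0, q1, q2, q3}
Reachable ∩ accepting = {} — empty.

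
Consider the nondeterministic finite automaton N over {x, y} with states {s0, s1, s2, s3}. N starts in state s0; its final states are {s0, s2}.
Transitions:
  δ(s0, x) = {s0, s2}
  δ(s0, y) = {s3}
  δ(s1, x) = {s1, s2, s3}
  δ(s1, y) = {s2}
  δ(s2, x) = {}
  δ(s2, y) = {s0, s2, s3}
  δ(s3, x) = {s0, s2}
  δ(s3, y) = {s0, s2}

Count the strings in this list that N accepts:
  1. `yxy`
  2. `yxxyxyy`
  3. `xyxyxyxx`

`yxy`: accepted
`yxxyxyy`: accepted
`xyxyxyxx`: accepted

3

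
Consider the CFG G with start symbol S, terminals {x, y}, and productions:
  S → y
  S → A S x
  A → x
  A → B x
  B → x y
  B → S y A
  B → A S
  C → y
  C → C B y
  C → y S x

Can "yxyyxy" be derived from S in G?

no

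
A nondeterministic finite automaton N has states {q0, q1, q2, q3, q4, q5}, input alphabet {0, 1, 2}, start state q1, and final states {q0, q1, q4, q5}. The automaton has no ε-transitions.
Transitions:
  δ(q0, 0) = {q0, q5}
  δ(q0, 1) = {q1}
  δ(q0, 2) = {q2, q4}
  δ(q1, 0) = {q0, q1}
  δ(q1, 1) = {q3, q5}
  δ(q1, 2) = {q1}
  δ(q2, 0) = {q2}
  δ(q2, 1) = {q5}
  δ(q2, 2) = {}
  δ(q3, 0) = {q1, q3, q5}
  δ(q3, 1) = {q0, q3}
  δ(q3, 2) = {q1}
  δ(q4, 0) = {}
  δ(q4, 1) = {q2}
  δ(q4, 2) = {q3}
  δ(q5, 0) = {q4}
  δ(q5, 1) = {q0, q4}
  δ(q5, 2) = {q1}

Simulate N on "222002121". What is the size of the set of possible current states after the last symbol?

2

Start: {q1}
read 2: {q1}
read 2: {q1}
read 2: {q1}
read 0: {q0, q1}
read 0: {q0, q1, q5}
read 2: {q1, q2, q4}
read 1: {q2, q3, q5}
read 2: {q1}
read 1: {q3, q5}
Final reachable set {q3, q5} has 2 states.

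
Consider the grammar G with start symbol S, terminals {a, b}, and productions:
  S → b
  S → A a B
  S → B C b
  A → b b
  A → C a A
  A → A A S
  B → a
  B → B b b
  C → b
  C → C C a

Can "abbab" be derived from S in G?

S ⇒ BCb ⇒ aCb ⇒ aCCab ⇒ abCab ⇒ abbab

yes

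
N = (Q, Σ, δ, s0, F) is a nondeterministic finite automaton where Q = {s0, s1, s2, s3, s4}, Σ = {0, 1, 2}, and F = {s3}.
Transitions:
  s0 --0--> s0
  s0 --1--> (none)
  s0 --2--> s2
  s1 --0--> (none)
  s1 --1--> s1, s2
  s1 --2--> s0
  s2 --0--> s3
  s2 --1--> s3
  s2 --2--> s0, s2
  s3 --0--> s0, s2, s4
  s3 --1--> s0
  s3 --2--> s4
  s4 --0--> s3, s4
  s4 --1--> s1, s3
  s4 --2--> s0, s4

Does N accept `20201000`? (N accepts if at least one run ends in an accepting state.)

accepted

Start: {s0}
read 2: {s2}
read 0: {s3}
read 2: {s4}
read 0: {s3, s4}
read 1: {s0, s1, s3}
read 0: {s0, s2, s4}
read 0: {s0, s3, s4}
read 0: {s0, s2, s3, s4}
Reachable ∩ accepting = {s3} — nonempty.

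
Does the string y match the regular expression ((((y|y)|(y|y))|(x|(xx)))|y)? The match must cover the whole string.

yes

The left alternative (((y|y)|(y|y))|(x|(xx))) matches y.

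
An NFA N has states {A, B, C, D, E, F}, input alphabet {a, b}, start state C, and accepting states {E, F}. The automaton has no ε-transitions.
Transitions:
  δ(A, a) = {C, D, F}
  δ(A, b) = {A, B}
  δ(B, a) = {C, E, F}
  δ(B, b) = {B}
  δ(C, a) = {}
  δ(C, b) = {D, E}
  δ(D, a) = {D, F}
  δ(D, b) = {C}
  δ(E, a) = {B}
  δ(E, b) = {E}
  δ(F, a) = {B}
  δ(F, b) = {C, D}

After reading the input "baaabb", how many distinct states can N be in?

Start: {C}
read b: {D, E}
read a: {B, D, F}
read a: {B, C, D, E, F}
read a: {B, C, D, E, F}
read b: {B, C, D, E}
read b: {B, C, D, E}
Final reachable set {B, C, D, E} has 4 states.

4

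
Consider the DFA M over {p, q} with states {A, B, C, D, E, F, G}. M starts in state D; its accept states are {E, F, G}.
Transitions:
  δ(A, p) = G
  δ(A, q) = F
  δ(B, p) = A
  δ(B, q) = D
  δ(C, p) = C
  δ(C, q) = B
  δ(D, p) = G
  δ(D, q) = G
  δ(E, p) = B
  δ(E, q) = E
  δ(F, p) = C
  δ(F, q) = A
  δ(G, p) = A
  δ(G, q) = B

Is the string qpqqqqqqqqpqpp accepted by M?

D --q--> G
G --p--> A
A --q--> F
F --q--> A
A --q--> F
F --q--> A
A --q--> F
F --q--> A
A --q--> F
F --q--> A
A --p--> G
G --q--> B
B --p--> A
A --p--> G
End in state G, which is an accepting state.

accepted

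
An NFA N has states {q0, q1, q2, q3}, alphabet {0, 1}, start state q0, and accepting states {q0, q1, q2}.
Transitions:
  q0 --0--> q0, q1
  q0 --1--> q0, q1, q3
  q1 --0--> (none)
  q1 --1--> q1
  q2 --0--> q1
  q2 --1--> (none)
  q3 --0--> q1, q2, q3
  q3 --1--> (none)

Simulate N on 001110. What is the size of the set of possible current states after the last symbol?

Start: {q0}
read 0: {q0, q1}
read 0: {q0, q1}
read 1: {q0, q1, q3}
read 1: {q0, q1, q3}
read 1: {q0, q1, q3}
read 0: {q0, q1, q2, q3}
Final reachable set {q0, q1, q2, q3} has 4 states.

4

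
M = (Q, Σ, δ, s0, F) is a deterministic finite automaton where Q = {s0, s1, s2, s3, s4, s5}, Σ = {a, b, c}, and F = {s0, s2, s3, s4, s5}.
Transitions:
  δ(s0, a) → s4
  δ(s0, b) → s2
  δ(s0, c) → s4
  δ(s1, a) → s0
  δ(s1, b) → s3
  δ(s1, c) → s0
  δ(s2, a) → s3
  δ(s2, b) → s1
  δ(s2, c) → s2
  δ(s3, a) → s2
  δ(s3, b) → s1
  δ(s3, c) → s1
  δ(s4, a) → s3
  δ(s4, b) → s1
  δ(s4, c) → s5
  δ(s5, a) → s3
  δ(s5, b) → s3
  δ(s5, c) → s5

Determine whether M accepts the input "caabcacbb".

s0 --c--> s4
s4 --a--> s3
s3 --a--> s2
s2 --b--> s1
s1 --c--> s0
s0 --a--> s4
s4 --c--> s5
s5 --b--> s3
s3 --b--> s1
End in state s1, which is not an accepting state.

rejected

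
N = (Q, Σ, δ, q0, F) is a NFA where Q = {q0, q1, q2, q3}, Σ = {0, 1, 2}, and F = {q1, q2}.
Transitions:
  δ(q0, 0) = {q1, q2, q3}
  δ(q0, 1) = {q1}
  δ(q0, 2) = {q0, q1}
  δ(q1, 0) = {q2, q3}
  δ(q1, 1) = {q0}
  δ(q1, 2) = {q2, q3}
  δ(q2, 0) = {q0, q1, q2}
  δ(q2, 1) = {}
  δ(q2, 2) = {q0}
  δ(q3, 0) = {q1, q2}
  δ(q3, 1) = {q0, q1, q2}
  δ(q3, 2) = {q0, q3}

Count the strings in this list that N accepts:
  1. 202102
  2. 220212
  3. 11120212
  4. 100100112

202102: accepted
220212: accepted
11120212: accepted
100100112: accepted

4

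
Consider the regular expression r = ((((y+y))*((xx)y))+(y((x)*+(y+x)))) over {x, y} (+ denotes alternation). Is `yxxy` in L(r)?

yes

The left alternative (((y+y))*((xx)y)) matches yxxy.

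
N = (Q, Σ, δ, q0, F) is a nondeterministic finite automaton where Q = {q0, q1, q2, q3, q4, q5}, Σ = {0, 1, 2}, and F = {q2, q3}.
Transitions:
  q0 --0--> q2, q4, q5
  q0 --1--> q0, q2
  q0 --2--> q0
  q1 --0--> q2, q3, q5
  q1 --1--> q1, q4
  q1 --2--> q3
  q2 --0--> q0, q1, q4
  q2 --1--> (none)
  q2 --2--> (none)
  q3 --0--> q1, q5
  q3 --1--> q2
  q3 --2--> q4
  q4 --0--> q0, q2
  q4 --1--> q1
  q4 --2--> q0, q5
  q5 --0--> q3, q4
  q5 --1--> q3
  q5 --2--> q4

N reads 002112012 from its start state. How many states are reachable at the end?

4

Start: {q0}
read 0: {q2, q4, q5}
read 0: {q0, q1, q2, q3, q4}
read 2: {q0, q3, q4, q5}
read 1: {q0, q1, q2, q3}
read 1: {q0, q1, q2, q4}
read 2: {q0, q3, q5}
read 0: {q1, q2, q3, q4, q5}
read 1: {q1, q2, q3, q4}
read 2: {q0, q3, q4, q5}
Final reachable set {q0, q3, q4, q5} has 4 states.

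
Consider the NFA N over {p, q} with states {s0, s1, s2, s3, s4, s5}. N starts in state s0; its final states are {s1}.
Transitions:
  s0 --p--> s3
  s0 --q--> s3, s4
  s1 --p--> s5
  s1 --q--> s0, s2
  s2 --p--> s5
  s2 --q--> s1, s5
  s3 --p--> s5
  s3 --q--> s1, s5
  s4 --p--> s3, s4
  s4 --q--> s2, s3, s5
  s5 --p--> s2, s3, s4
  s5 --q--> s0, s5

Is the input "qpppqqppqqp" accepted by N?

Start: {s0}
read q: {s3, s4}
read p: {s3, s4, s5}
read p: {s2, s3, s4, s5}
read p: {s2, s3, s4, s5}
read q: {s0, s1, s2, s3, s5}
read q: {s0, s1, s2, s3, s4, s5}
read p: {s2, s3, s4, s5}
read p: {s2, s3, s4, s5}
read q: {s0, s1, s2, s3, s5}
read q: {s0, s1, s2, s3, s4, s5}
read p: {s2, s3, s4, s5}
Reachable ∩ accepting = {} — empty.

rejected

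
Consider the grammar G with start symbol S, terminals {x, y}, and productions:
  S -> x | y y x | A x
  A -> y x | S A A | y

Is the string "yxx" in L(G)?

S ⇒ Ax ⇒ yxx

yes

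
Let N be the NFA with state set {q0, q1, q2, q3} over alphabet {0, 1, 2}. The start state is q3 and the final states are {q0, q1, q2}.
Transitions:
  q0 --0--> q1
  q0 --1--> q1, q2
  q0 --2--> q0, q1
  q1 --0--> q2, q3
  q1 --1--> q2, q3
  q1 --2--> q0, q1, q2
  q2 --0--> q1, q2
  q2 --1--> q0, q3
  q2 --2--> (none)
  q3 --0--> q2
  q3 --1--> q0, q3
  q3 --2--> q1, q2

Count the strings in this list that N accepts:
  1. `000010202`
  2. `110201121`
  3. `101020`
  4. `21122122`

4

`000010202`: accepted
`110201121`: accepted
`101020`: accepted
`21122122`: accepted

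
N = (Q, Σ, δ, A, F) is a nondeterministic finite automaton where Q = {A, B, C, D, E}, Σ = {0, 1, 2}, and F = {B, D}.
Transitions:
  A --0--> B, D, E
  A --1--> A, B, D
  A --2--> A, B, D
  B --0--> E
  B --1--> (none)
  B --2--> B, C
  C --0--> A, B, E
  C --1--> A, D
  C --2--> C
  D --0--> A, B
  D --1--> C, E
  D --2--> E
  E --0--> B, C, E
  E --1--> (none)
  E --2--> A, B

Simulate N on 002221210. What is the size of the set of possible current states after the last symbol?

Start: {A}
read 0: {B, D, E}
read 0: {A, B, C, E}
read 2: {A, B, C, D}
read 2: {A, B, C, D, E}
read 2: {A, B, C, D, E}
read 1: {A, B, C, D, E}
read 2: {A, B, C, D, E}
read 1: {A, B, C, D, E}
read 0: {A, B, C, D, E}
Final reachable set {A, B, C, D, E} has 5 states.

5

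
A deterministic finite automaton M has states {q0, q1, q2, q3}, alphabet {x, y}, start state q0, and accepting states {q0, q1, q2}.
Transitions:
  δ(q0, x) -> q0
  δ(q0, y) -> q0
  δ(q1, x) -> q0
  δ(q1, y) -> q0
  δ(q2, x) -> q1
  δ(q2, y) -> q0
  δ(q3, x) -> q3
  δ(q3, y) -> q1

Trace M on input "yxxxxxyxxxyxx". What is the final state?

q0 --y--> q0
q0 --x--> q0
q0 --x--> q0
q0 --x--> q0
q0 --x--> q0
q0 --x--> q0
q0 --y--> q0
q0 --x--> q0
q0 --x--> q0
q0 --x--> q0
q0 --y--> q0
q0 --x--> q0
q0 --x--> q0

q0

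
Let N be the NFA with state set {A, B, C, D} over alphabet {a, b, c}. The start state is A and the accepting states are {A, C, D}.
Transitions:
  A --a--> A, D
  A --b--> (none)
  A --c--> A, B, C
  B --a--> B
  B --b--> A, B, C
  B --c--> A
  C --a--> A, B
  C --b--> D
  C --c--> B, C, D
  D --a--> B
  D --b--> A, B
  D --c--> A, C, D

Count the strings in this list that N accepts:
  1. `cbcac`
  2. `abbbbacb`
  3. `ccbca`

`cbcac`: accepted
`abbbbacb`: accepted
`ccbca`: accepted

3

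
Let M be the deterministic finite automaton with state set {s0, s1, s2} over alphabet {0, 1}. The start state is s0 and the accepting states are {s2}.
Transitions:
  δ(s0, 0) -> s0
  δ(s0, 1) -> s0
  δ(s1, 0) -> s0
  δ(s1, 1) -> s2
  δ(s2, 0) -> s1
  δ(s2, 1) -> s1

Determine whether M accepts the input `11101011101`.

rejected

s0 --1--> s0
s0 --1--> s0
s0 --1--> s0
s0 --0--> s0
s0 --1--> s0
s0 --0--> s0
s0 --1--> s0
s0 --1--> s0
s0 --1--> s0
s0 --0--> s0
s0 --1--> s0
End in state s0, which is not an accepting state.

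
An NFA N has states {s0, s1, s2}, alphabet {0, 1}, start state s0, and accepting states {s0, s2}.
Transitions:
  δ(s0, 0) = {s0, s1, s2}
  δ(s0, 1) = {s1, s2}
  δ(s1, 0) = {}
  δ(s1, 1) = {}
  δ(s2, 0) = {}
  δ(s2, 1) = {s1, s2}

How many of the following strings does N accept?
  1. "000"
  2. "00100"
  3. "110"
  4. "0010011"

"000": accepted
"00100": rejected
"110": rejected
"0010011": rejected

1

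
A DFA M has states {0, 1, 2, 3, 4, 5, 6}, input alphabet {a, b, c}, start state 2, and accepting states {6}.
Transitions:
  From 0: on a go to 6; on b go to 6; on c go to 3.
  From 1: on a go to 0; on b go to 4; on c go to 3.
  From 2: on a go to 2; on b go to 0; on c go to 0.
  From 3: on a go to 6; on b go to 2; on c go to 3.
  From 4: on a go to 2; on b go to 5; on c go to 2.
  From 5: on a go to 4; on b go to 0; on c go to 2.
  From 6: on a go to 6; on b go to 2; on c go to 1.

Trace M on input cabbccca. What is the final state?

6

2 --c--> 0
0 --a--> 6
6 --b--> 2
2 --b--> 0
0 --c--> 3
3 --c--> 3
3 --c--> 3
3 --a--> 6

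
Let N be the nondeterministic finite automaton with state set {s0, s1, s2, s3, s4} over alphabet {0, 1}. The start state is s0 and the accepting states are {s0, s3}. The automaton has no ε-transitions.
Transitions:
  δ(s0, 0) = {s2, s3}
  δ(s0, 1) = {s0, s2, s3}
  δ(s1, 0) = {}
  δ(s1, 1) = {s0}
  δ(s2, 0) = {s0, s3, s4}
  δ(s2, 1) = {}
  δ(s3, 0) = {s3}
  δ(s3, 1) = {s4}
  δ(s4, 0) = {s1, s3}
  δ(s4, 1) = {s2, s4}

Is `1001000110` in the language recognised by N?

Start: {s0}
read 1: {s0, s2, s3}
read 0: {s0, s2, s3, s4}
read 0: {s0, s1, s2, s3, s4}
read 1: {s0, s2, s3, s4}
read 0: {s0, s1, s2, s3, s4}
read 0: {s0, s1, s2, s3, s4}
read 0: {s0, s1, s2, s3, s4}
read 1: {s0, s2, s3, s4}
read 1: {s0, s2, s3, s4}
read 0: {s0, s1, s2, s3, s4}
Reachable ∩ accepting = {s0, s3} — nonempty.

accepted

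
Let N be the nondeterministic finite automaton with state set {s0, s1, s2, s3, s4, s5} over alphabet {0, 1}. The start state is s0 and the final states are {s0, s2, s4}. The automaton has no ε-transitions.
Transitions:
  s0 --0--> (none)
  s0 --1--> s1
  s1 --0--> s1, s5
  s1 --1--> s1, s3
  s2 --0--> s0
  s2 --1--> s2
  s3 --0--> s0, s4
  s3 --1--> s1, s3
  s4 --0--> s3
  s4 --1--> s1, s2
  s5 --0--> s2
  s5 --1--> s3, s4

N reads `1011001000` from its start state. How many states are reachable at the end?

Start: {s0}
read 1: {s1}
read 0: {s1, s5}
read 1: {s1, s3, s4}
read 1: {s1, s2, s3}
read 0: {s0, s1, s4, s5}
read 0: {s1, s2, s3, s5}
read 1: {s1, s2, s3, s4}
read 0: {s0, s1, s3, s4, s5}
read 0: {s0, s1, s2, s3, s4, s5}
read 0: {s0, s1, s2, s3, s4, s5}
Final reachable set {s0, s1, s2, s3, s4, s5} has 6 states.

6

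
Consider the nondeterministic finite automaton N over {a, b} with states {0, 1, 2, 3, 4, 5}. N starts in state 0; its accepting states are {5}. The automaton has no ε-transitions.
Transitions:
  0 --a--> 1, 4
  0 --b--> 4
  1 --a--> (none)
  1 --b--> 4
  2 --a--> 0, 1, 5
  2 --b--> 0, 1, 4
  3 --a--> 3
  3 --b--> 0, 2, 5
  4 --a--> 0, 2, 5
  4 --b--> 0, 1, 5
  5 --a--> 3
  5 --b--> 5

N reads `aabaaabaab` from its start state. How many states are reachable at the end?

Start: {0}
read a: {1, 4}
read a: {0, 2, 5}
read b: {0, 1, 4, 5}
read a: {0, 1, 2, 3, 4, 5}
read a: {0, 1, 2, 3, 4, 5}
read a: {0, 1, 2, 3, 4, 5}
read b: {0, 1, 2, 4, 5}
read a: {0, 1, 2, 3, 4, 5}
read a: {0, 1, 2, 3, 4, 5}
read b: {0, 1, 2, 4, 5}
Final reachable set {0, 1, 2, 4, 5} has 5 states.

5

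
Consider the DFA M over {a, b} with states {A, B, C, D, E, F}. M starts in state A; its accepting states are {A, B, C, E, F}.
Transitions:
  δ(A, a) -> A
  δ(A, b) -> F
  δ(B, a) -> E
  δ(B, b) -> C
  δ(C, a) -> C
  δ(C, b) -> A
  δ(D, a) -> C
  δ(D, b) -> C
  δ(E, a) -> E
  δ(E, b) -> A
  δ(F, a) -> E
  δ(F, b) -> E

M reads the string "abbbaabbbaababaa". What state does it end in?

A --a--> A
A --b--> F
F --b--> E
E --b--> A
A --a--> A
A --a--> A
A --b--> F
F --b--> E
E --b--> A
A --a--> A
A --a--> A
A --b--> F
F --a--> E
E --b--> A
A --a--> A
A --a--> A

A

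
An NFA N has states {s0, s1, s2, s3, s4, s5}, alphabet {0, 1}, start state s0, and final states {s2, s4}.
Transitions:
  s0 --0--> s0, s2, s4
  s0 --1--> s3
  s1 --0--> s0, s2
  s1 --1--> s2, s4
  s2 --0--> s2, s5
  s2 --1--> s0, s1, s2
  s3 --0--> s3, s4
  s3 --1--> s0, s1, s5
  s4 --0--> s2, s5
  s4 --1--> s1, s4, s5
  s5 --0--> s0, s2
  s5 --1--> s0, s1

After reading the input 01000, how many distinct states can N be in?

5

Start: {s0}
read 0: {s0, s2, s4}
read 1: {s0, s1, s2, s3, s4, s5}
read 0: {s0, s2, s3, s4, s5}
read 0: {s0, s2, s3, s4, s5}
read 0: {s0, s2, s3, s4, s5}
Final reachable set {s0, s2, s3, s4, s5} has 5 states.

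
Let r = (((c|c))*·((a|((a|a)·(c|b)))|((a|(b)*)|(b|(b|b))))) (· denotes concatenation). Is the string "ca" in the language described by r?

yes

Split as c·a: ((c|c))* matches c and ((a|((a|a)·(c|b)))|((a|(b)*)|(b|(b|b)))) matches a.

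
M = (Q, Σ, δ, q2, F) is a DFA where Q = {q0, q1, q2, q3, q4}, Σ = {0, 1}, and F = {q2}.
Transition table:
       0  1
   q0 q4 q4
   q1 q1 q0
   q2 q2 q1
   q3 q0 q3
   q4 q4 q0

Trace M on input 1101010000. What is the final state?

q2 --1--> q1
q1 --1--> q0
q0 --0--> q4
q4 --1--> q0
q0 --0--> q4
q4 --1--> q0
q0 --0--> q4
q4 --0--> q4
q4 --0--> q4
q4 --0--> q4

q4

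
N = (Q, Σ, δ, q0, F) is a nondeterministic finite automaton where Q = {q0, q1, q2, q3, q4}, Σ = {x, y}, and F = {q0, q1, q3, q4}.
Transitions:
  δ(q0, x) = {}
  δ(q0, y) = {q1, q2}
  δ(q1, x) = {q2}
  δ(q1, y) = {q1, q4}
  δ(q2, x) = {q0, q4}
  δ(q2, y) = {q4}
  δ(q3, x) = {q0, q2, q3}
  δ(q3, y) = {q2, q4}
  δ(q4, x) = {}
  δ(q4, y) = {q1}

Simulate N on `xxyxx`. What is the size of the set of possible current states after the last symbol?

0

Start: {q0}
read x: {}
The reachable set is empty and stays empty for the remaining 4 symbols.
Final reachable set {} has 0 states.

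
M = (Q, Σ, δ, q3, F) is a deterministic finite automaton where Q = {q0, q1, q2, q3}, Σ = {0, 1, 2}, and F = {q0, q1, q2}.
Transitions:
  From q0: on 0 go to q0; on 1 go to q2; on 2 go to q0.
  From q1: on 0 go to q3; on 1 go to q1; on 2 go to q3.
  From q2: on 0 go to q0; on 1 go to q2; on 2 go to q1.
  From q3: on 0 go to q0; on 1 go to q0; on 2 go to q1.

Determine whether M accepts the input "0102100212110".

rejected

q3 --0--> q0
q0 --1--> q2
q2 --0--> q0
q0 --2--> q0
q0 --1--> q2
q2 --0--> q0
q0 --0--> q0
q0 --2--> q0
q0 --1--> q2
q2 --2--> q1
q1 --1--> q1
q1 --1--> q1
q1 --0--> q3
End in state q3, which is not an accepting state.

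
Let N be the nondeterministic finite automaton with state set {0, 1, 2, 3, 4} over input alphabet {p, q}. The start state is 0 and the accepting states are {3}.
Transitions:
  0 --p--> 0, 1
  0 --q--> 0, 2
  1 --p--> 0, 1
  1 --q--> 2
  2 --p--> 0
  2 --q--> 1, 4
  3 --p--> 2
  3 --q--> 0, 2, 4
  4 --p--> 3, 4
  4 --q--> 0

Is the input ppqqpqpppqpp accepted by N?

accepted

Start: {0}
read p: {0, 1}
read p: {0, 1}
read q: {0, 2}
read q: {0, 1, 2, 4}
read p: {0, 1, 3, 4}
read q: {0, 2, 4}
read p: {0, 1, 3, 4}
read p: {0, 1, 2, 3, 4}
read p: {0, 1, 2, 3, 4}
read q: {0, 1, 2, 4}
read p: {0, 1, 3, 4}
read p: {0, 1, 2, 3, 4}
Reachable ∩ accepting = {3} — nonempty.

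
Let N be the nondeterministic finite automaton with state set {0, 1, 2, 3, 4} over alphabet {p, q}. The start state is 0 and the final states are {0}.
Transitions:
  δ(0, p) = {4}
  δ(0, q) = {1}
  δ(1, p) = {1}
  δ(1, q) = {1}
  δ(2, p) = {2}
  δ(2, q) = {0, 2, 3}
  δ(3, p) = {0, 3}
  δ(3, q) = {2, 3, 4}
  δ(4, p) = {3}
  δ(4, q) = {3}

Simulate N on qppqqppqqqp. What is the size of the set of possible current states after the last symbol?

1

Start: {0}
read q: {1}
read p: {1}
read p: {1}
read q: {1}
read q: {1}
read p: {1}
read p: {1}
read q: {1}
read q: {1}
read q: {1}
read p: {1}
Final reachable set {1} has 1 state.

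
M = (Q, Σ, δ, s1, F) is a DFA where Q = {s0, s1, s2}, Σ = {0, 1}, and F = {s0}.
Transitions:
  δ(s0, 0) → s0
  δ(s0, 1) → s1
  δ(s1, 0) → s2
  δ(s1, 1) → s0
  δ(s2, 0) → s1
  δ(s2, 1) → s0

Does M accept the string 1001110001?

s1 --1--> s0
s0 --0--> s0
s0 --0--> s0
s0 --1--> s1
s1 --1--> s0
s0 --1--> s1
s1 --0--> s2
s2 --0--> s1
s1 --0--> s2
s2 --1--> s0
End in state s0, which is an accepting state.

accepted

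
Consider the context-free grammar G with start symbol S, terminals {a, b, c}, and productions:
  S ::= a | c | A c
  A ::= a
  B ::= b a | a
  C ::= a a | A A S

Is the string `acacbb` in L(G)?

no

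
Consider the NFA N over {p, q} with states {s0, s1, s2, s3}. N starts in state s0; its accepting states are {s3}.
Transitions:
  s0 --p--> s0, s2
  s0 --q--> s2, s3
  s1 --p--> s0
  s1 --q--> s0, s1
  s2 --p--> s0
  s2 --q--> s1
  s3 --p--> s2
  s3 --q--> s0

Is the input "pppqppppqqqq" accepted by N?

Start: {s0}
read p: {s0, s2}
read p: {s0, s2}
read p: {s0, s2}
read q: {s1, s2, s3}
read p: {s0, s2}
read p: {s0, s2}
read p: {s0, s2}
read p: {s0, s2}
read q: {s1, s2, s3}
read q: {s0, s1}
read q: {s0, s1, s2, s3}
read q: {s0, s1, s2, s3}
Reachable ∩ accepting = {s3} — nonempty.

accepted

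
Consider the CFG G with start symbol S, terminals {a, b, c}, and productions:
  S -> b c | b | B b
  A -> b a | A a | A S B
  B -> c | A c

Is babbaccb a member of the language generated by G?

S ⇒ Bb ⇒ Acb ⇒ ASBcb ⇒ baSBcb ⇒ babBcb ⇒ babAccb ⇒ babbaccb

yes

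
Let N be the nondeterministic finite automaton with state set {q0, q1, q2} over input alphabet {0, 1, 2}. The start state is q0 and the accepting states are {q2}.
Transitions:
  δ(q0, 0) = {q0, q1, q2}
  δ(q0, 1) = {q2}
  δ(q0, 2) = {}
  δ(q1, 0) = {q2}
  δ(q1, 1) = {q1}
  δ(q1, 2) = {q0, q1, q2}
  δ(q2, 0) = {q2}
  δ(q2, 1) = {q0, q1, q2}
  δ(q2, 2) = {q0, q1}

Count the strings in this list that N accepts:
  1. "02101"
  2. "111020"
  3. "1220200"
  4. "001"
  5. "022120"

5

"02101": accepted
"111020": accepted
"1220200": accepted
"001": accepted
"022120": accepted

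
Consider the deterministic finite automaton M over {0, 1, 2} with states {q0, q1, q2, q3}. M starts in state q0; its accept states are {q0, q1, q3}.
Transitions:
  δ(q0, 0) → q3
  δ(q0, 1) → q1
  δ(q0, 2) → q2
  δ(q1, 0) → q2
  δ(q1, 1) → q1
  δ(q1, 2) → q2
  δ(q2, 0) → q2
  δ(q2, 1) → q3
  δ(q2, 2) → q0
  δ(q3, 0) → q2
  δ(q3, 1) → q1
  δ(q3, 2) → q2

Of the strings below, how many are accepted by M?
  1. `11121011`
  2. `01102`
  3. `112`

`11121011`: accepted
`01102`: accepted
`112`: rejected

2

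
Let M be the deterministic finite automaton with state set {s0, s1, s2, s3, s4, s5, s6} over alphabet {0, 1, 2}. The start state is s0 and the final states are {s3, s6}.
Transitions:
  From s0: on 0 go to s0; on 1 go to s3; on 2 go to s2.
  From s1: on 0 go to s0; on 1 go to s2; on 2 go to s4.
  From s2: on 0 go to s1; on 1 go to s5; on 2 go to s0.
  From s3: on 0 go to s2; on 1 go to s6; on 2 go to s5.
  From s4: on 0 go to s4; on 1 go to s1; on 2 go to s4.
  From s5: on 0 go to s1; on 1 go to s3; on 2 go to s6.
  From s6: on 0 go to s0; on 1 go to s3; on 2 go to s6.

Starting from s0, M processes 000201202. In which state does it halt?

s0 --0--> s0
s0 --0--> s0
s0 --0--> s0
s0 --2--> s2
s2 --0--> s1
s1 --1--> s2
s2 --2--> s0
s0 --0--> s0
s0 --2--> s2

s2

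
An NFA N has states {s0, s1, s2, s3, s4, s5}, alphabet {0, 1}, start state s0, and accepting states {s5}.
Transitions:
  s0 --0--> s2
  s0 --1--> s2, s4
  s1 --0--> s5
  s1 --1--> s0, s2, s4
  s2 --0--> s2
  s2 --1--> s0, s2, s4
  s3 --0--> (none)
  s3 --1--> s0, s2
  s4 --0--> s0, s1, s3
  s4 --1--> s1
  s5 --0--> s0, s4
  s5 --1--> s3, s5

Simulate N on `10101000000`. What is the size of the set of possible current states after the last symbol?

Start: {s0}
read 1: {s2, s4}
read 0: {s0, s1, s2, s3}
read 1: {s0, s2, s4}
read 0: {s0, s1, s2, s3}
read 1: {s0, s2, s4}
read 0: {s0, s1, s2, s3}
read 0: {s2, s5}
read 0: {s0, s2, s4}
read 0: {s0, s1, s2, s3}
read 0: {s2, s5}
read 0: {s0, s2, s4}
Final reachable set {s0, s2, s4} has 3 states.

3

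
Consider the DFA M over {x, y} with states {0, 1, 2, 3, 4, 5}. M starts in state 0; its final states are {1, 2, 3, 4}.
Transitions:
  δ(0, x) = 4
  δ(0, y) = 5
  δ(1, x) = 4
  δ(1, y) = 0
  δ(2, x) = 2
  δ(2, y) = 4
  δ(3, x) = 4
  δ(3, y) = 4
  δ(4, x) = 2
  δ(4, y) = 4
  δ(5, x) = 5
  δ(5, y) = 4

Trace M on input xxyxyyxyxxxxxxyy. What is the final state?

0 --x--> 4
4 --x--> 2
2 --y--> 4
4 --x--> 2
2 --y--> 4
4 --y--> 4
4 --x--> 2
2 --y--> 4
4 --x--> 2
2 --x--> 2
2 --x--> 2
2 --x--> 2
2 --x--> 2
2 --x--> 2
2 --y--> 4
4 --y--> 4

4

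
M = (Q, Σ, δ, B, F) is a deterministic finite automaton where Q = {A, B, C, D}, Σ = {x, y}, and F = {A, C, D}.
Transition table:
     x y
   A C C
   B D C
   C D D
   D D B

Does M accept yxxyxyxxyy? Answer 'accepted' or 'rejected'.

accepted

B --y--> C
C --x--> D
D --x--> D
D --y--> B
B --x--> D
D --y--> B
B --x--> D
D --x--> D
D --y--> B
B --y--> C
End in state C, which is an accepting state.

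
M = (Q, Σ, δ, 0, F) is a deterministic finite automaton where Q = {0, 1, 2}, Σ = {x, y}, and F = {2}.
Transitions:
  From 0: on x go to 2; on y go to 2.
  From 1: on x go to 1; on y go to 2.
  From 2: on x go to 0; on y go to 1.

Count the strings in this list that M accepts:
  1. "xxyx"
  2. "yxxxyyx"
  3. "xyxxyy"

"xxyx": rejected
"yxxxyyx": rejected
"xyxxyy": rejected

0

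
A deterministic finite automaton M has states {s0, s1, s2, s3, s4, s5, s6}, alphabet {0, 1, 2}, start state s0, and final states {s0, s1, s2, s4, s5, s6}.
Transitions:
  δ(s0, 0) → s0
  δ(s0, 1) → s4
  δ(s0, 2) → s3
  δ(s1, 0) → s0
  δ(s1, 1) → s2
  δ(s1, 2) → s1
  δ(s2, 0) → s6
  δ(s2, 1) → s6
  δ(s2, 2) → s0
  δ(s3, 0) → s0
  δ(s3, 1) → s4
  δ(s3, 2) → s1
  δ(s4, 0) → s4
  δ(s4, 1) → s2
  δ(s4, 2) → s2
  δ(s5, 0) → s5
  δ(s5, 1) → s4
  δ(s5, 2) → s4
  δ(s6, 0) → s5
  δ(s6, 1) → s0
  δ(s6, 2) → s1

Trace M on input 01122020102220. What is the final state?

s0

s0 --0--> s0
s0 --1--> s4
s4 --1--> s2
s2 --2--> s0
s0 --2--> s3
s3 --0--> s0
s0 --2--> s3
s3 --0--> s0
s0 --1--> s4
s4 --0--> s4
s4 --2--> s2
s2 --2--> s0
s0 --2--> s3
s3 --0--> s0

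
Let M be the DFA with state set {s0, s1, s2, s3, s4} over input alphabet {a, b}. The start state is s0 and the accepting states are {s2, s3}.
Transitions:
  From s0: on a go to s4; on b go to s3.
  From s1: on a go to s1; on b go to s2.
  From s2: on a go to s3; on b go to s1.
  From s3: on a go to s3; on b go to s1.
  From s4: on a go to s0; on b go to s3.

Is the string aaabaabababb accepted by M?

accepted

s0 --a--> s4
s4 --a--> s0
s0 --a--> s4
s4 --b--> s3
s3 --a--> s3
s3 --a--> s3
s3 --b--> s1
s1 --a--> s1
s1 --b--> s2
s2 --a--> s3
s3 --b--> s1
s1 --b--> s2
End in state s2, which is an accepting state.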